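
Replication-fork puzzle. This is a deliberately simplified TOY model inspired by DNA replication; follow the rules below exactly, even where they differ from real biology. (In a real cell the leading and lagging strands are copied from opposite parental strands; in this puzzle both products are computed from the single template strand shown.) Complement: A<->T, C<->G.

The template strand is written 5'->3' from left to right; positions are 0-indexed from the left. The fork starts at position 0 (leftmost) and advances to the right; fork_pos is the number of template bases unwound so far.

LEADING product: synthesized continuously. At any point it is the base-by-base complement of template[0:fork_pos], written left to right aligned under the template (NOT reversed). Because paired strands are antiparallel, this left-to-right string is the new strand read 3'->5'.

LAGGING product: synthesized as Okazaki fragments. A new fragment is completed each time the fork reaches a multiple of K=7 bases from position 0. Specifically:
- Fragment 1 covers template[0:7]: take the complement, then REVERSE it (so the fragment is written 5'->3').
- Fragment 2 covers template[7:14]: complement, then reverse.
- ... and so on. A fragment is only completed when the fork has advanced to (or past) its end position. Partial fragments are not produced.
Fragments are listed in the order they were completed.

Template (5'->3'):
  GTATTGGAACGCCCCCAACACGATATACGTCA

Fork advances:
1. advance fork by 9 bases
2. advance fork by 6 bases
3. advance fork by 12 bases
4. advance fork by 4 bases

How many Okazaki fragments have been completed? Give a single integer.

Step 1: advance 9 -> fork_pos = 0 + 9 = 9. Reached multiple(s) of 7: 7 -> fragment 1 completed (1 total).
Step 2: advance 6 -> fork_pos = 9 + 6 = 15. Reached multiple(s) of 7: 14 -> fragment 2 completed (2 total).
Step 3: advance 12 -> fork_pos = 15 + 12 = 27. Reached multiple(s) of 7: 21 -> fragment 3 completed (3 total).
Step 4: advance 4 -> fork_pos = 27 + 4 = 31. Reached multiple(s) of 7: 28 -> fragment 4 completed (4 total).
Check: final fork_pos = 31; the multiples of 7 that are <= 31 are 7..28 -> 31 // 7 = 4 completed fragment(s).

Answer: 4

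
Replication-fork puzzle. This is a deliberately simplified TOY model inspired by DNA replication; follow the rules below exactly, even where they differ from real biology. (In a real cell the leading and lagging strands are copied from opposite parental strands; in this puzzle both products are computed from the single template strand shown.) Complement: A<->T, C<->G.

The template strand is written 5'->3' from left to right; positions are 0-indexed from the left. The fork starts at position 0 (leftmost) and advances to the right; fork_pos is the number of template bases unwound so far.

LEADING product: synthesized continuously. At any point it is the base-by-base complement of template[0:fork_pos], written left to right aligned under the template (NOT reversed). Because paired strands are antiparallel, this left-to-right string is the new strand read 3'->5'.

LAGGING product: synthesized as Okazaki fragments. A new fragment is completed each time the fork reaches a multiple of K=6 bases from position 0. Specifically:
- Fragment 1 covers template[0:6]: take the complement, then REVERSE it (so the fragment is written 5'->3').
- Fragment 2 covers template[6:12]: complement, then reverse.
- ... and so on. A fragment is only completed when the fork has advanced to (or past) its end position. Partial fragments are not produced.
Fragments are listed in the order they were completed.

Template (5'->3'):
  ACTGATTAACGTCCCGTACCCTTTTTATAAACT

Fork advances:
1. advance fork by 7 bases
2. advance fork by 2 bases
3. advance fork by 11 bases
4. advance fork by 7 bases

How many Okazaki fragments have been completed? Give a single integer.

Answer: 4

Derivation:
Step 1: advance 7 -> fork_pos = 0 + 7 = 7. Reached multiple(s) of 6: 6 -> fragment 1 completed (1 total).
Step 2: advance 2 -> fork_pos = 7 + 2 = 9. Next multiple of 6 is 12 (not reached); still 1 fragment(s).
Step 3: advance 11 -> fork_pos = 9 + 11 = 20. Reached multiple(s) of 6: 12, 18 -> fragments 2-3 completed (3 total).
Step 4: advance 7 -> fork_pos = 20 + 7 = 27. Reached multiple(s) of 6: 24 -> fragment 4 completed (4 total).
Check: final fork_pos = 27; the multiples of 6 that are <= 27 are 6..24 -> 27 // 6 = 4 completed fragment(s).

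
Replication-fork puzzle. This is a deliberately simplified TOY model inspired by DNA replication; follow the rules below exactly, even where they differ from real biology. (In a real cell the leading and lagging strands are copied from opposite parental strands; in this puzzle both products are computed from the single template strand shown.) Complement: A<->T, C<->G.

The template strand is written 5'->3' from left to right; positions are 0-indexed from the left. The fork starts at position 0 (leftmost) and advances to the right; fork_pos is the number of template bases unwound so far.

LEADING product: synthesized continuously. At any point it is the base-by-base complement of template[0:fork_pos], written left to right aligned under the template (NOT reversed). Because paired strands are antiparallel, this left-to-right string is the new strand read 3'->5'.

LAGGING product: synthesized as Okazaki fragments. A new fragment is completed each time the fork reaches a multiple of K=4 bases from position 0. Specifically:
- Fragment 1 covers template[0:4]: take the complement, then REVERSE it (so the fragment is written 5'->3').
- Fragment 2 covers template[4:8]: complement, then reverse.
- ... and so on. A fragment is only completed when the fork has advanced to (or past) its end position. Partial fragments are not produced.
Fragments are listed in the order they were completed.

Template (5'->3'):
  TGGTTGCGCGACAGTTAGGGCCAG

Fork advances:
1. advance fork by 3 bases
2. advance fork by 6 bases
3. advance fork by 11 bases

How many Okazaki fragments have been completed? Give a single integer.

Answer: 5

Derivation:
Step 1: advance 3 -> fork_pos = 0 + 3 = 3. Next multiple of 4 is 4 (not reached); still 0 fragment(s).
Step 2: advance 6 -> fork_pos = 3 + 6 = 9. Reached multiple(s) of 4: 4, 8 -> fragments 1-2 completed (2 total).
Step 3: advance 11 -> fork_pos = 9 + 11 = 20. Reached multiple(s) of 4: 12, 16, 20 -> fragments 3-5 completed (5 total).
Check: final fork_pos = 20; the multiples of 4 that are <= 20 are 4..20 -> 20 // 4 = 5 completed fragment(s).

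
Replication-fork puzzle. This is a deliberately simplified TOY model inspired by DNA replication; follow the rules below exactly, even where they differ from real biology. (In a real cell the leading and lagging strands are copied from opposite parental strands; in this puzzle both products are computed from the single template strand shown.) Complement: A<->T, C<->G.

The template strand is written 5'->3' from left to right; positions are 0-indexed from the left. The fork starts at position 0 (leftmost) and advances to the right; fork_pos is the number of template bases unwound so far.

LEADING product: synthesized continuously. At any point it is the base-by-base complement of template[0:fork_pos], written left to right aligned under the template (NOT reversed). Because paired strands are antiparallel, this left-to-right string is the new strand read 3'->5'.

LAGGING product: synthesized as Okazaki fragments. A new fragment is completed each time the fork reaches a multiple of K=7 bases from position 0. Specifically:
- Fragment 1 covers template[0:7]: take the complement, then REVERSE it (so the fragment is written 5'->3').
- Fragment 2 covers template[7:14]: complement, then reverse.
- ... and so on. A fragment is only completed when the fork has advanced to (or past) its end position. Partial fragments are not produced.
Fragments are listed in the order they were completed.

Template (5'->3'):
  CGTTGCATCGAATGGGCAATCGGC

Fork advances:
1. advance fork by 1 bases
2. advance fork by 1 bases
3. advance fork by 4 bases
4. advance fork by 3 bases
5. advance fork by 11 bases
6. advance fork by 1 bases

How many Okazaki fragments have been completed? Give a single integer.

Step 1: advance 1 -> fork_pos = 0 + 1 = 1. Next multiple of 7 is 7 (not reached); still 0 fragment(s).
Step 2: advance 1 -> fork_pos = 1 + 1 = 2. Next multiple of 7 is 7 (not reached); still 0 fragment(s).
Step 3: advance 4 -> fork_pos = 2 + 4 = 6. Next multiple of 7 is 7 (not reached); still 0 fragment(s).
Step 4: advance 3 -> fork_pos = 6 + 3 = 9. Reached multiple(s) of 7: 7 -> fragment 1 completed (1 total).
Step 5: advance 11 -> fork_pos = 9 + 11 = 20. Reached multiple(s) of 7: 14 -> fragment 2 completed (2 total).
Step 6: advance 1 -> fork_pos = 20 + 1 = 21. Reached multiple(s) of 7: 21 -> fragment 3 completed (3 total).
Check: final fork_pos = 21; the multiples of 7 that are <= 21 are 7..21 -> 21 // 7 = 3 completed fragment(s).

Answer: 3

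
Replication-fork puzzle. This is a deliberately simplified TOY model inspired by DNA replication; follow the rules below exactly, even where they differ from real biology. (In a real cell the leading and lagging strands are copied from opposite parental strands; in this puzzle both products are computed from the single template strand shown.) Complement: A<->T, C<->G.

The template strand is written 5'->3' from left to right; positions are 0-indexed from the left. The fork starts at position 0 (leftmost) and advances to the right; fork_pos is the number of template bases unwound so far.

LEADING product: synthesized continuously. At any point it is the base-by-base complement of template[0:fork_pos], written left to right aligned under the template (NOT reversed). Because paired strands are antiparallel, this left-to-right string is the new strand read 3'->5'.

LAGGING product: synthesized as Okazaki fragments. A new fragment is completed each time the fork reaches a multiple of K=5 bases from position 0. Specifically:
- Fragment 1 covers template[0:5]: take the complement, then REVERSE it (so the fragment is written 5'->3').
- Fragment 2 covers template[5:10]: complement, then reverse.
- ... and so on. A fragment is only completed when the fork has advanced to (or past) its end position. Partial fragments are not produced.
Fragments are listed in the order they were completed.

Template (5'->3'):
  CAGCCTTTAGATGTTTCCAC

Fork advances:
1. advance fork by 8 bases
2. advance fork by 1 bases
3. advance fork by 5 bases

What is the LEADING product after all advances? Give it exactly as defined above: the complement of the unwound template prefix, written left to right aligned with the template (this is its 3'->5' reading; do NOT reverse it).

Answer: GTCGGAAATCTACA

Derivation:
Step 1: advance 8 -> fork_pos = 0 + 8 = 8.
Step 2: advance 1 -> fork_pos = 8 + 1 = 9.
Step 3: advance 5 -> fork_pos = 9 + 5 = 14.
Unwound prefix: template[0:14] = CAGCCTTTAGATGT
Complement it base by base (A<->T, C<->G), keeping left-to-right order:
  [0:5] CAGCC -> GTCGG
  [5:10] TTTAG -> AAATC
  [10:14] ATGT -> TACA
Concatenate: GTCGGAAATCTACA (length 14; written aligned with the template, i.e. 3'->5').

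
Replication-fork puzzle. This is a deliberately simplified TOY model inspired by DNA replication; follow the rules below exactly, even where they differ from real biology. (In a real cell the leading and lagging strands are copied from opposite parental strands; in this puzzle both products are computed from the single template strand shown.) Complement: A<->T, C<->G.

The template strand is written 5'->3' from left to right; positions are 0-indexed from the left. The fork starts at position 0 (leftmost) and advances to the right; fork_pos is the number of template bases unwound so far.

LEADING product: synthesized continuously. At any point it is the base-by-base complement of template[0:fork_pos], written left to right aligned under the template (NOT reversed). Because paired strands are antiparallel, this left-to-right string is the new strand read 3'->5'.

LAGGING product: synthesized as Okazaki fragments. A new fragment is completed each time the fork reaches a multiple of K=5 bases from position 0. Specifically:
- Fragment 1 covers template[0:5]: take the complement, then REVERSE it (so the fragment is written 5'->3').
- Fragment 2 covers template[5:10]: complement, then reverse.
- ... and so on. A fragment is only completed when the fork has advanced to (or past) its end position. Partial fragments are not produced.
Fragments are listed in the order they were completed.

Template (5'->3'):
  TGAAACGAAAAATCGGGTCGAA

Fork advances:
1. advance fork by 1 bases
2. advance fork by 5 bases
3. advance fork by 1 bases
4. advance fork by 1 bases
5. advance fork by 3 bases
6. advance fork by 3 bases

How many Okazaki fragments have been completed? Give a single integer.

Answer: 2

Derivation:
Step 1: advance 1 -> fork_pos = 0 + 1 = 1. Next multiple of 5 is 5 (not reached); still 0 fragment(s).
Step 2: advance 5 -> fork_pos = 1 + 5 = 6. Reached multiple(s) of 5: 5 -> fragment 1 completed (1 total).
Step 3: advance 1 -> fork_pos = 6 + 1 = 7. Next multiple of 5 is 10 (not reached); still 1 fragment(s).
Step 4: advance 1 -> fork_pos = 7 + 1 = 8. Next multiple of 5 is 10 (not reached); still 1 fragment(s).
Step 5: advance 3 -> fork_pos = 8 + 3 = 11. Reached multiple(s) of 5: 10 -> fragment 2 completed (2 total).
Step 6: advance 3 -> fork_pos = 11 + 3 = 14. Next multiple of 5 is 15 (not reached); still 2 fragment(s).
Check: final fork_pos = 14; the multiples of 5 that are <= 14 are 5..10 -> 14 // 5 = 2 completed fragment(s).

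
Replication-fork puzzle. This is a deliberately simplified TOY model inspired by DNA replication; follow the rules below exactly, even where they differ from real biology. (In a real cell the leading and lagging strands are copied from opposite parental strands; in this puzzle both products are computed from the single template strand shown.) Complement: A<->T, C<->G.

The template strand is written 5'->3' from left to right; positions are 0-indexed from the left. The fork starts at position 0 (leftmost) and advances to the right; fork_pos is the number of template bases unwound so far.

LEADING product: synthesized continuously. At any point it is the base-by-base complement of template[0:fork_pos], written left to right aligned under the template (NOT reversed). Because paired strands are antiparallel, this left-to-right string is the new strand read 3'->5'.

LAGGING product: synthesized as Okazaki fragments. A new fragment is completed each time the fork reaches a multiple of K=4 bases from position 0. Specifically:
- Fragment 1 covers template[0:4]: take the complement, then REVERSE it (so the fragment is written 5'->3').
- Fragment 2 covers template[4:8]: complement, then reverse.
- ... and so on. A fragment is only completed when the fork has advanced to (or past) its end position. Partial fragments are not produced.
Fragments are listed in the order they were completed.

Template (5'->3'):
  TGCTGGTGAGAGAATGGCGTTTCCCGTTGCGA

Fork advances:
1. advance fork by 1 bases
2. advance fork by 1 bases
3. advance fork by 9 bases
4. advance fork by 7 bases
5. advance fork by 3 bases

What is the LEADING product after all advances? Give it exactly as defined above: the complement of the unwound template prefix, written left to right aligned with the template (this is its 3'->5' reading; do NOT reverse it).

Step 1: advance 1 -> fork_pos = 0 + 1 = 1.
Step 2: advance 1 -> fork_pos = 1 + 1 = 2.
Step 3: advance 9 -> fork_pos = 2 + 9 = 11.
Step 4: advance 7 -> fork_pos = 11 + 7 = 18.
Step 5: advance 3 -> fork_pos = 18 + 3 = 21.
Unwound prefix: template[0:21] = TGCTGGTGAGAGAATGGCGTT
Complement it base by base (A<->T, C<->G), keeping left-to-right order:
  [0:5] TGCTG -> ACGAC
  [5:10] GTGAG -> CACTC
  [10:15] AGAAT -> TCTTA
  [15:20] GGCGT -> CCGCA
  [20:21] T -> A
Concatenate: ACGACCACTCTCTTACCGCAA (length 21; written aligned with the template, i.e. 3'->5').

Answer: ACGACCACTCTCTTACCGCAA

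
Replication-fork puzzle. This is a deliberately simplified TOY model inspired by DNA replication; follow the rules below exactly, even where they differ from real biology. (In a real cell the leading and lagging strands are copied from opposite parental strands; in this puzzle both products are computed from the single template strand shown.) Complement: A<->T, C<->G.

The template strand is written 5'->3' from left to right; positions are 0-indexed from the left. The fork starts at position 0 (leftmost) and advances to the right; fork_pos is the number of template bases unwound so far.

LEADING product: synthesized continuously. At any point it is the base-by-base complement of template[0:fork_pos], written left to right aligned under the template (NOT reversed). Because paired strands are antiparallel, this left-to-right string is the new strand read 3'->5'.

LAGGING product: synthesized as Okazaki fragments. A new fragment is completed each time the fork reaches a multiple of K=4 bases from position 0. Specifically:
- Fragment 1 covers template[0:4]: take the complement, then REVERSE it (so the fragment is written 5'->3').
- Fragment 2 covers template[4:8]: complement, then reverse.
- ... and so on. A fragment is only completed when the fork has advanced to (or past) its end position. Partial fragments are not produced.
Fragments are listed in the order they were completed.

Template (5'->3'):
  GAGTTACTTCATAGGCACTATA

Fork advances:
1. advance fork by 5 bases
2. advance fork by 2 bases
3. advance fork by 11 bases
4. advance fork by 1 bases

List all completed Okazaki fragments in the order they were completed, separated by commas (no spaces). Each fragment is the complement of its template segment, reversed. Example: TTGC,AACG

Answer: ACTC,AGTA,ATGA,GCCT

Derivation:
Step 1: advance 5 -> fork_pos = 0 + 5 = 5. Reached multiple(s) of 4: 4 -> fragment 1 completed (1 total).
Step 2: advance 2 -> fork_pos = 5 + 2 = 7. Next multiple of 4 is 8 (not reached); still 1 fragment(s).
Step 3: advance 11 -> fork_pos = 7 + 11 = 18. Reached multiple(s) of 4: 8, 12, 16 -> fragments 2-4 completed (4 total).
Step 4: advance 1 -> fork_pos = 18 + 1 = 19. Next multiple of 4 is 20 (not reached); still 4 fragment(s).
Final fork_pos = 19, so 4 fragment(s) are complete. Build each: template segment -> complement -> reverse.
Fragment 1: template[0:4] = GAGT -> complement CTCA -> reversed ACTC
Fragment 2: template[4:8] = TACT -> complement ATGA -> reversed AGTA
Fragment 3: template[8:12] = TCAT -> complement AGTA -> reversed ATGA
Fragment 4: template[12:16] = AGGC -> complement TCCG -> reversed GCCT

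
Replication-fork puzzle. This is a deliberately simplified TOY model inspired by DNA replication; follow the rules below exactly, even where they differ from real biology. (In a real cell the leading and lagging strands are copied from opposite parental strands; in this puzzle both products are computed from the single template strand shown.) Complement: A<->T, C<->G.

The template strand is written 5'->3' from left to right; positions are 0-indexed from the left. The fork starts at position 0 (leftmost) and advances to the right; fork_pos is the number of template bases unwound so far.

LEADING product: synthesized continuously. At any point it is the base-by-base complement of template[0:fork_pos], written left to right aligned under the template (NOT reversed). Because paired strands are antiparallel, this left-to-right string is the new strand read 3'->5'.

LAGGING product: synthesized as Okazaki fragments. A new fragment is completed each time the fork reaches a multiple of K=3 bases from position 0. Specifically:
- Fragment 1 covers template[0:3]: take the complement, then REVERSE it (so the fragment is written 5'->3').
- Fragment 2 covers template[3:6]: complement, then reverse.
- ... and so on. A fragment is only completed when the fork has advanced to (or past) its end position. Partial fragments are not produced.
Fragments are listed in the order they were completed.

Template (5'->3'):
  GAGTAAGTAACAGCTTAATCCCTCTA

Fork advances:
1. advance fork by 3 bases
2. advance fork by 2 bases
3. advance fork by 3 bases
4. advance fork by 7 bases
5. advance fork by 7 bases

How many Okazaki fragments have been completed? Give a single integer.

Step 1: advance 3 -> fork_pos = 0 + 3 = 3. Reached multiple(s) of 3: 3 -> fragment 1 completed (1 total).
Step 2: advance 2 -> fork_pos = 3 + 2 = 5. Next multiple of 3 is 6 (not reached); still 1 fragment(s).
Step 3: advance 3 -> fork_pos = 5 + 3 = 8. Reached multiple(s) of 3: 6 -> fragment 2 completed (2 total).
Step 4: advance 7 -> fork_pos = 8 + 7 = 15. Reached multiple(s) of 3: 9, 12, 15 -> fragments 3-5 completed (5 total).
Step 5: advance 7 -> fork_pos = 15 + 7 = 22. Reached multiple(s) of 3: 18, 21 -> fragments 6-7 completed (7 total).
Check: final fork_pos = 22; the multiples of 3 that are <= 22 are 3..21 -> 22 // 3 = 7 completed fragment(s).

Answer: 7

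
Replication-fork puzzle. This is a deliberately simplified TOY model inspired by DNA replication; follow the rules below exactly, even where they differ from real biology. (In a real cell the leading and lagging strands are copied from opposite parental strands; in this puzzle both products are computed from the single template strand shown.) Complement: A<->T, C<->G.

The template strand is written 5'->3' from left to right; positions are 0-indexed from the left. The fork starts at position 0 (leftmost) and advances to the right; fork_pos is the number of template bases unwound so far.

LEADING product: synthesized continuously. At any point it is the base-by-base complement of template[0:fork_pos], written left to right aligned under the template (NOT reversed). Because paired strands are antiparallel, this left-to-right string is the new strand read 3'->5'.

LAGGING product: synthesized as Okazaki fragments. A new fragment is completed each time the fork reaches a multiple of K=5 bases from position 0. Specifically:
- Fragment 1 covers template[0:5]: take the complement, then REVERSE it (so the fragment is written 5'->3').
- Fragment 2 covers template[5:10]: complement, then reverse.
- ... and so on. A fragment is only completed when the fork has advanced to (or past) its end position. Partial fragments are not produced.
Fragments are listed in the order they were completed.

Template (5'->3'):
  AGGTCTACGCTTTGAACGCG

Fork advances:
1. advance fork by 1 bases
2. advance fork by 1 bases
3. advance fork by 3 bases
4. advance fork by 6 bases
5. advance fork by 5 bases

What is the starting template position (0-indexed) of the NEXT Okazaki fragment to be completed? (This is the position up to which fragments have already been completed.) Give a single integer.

Answer: 15

Derivation:
Step 1: advance 1 -> fork_pos = 0 + 1 = 1. Next multiple of 5 is 5 (not reached); still 0 fragment(s).
Step 2: advance 1 -> fork_pos = 1 + 1 = 2. Next multiple of 5 is 5 (not reached); still 0 fragment(s).
Step 3: advance 3 -> fork_pos = 2 + 3 = 5. Reached multiple(s) of 5: 5 -> fragment 1 completed (1 total).
Step 4: advance 6 -> fork_pos = 5 + 6 = 11. Reached multiple(s) of 5: 10 -> fragment 2 completed (2 total).
Step 5: advance 5 -> fork_pos = 11 + 5 = 16. Reached multiple(s) of 5: 15 -> fragment 3 completed (3 total).
3 fragment(s) completed, covering template[0:15] (3 x 5 = 15). The next fragment, fragment 4, covers template[15:20], so it starts at position 15.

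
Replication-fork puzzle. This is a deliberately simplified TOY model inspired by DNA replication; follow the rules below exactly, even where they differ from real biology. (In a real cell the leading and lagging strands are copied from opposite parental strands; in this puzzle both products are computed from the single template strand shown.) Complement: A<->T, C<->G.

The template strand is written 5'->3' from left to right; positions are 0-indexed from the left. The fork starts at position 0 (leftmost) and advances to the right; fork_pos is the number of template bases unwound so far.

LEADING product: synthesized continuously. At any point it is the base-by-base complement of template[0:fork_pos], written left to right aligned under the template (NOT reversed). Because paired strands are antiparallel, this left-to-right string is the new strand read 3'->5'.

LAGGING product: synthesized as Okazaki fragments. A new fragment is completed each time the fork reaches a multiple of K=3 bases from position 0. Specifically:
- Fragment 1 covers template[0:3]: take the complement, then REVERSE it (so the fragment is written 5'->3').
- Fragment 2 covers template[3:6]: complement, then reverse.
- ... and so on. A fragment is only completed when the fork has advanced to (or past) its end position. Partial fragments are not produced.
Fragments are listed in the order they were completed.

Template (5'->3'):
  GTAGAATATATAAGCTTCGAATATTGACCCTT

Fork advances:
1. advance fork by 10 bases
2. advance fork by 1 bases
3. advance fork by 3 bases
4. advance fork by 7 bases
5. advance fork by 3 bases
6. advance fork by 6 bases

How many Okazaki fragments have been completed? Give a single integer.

Answer: 10

Derivation:
Step 1: advance 10 -> fork_pos = 0 + 10 = 10. Reached multiple(s) of 3: 3, 6, 9 -> fragments 1-3 completed (3 total).
Step 2: advance 1 -> fork_pos = 10 + 1 = 11. Next multiple of 3 is 12 (not reached); still 3 fragment(s).
Step 3: advance 3 -> fork_pos = 11 + 3 = 14. Reached multiple(s) of 3: 12 -> fragment 4 completed (4 total).
Step 4: advance 7 -> fork_pos = 14 + 7 = 21. Reached multiple(s) of 3: 15, 18, 21 -> fragments 5-7 completed (7 total).
Step 5: advance 3 -> fork_pos = 21 + 3 = 24. Reached multiple(s) of 3: 24 -> fragment 8 completed (8 total).
Step 6: advance 6 -> fork_pos = 24 + 6 = 30. Reached multiple(s) of 3: 27, 30 -> fragments 9-10 completed (10 total).
Check: final fork_pos = 30; the multiples of 3 that are <= 30 are 3..30 -> 30 // 3 = 10 completed fragment(s).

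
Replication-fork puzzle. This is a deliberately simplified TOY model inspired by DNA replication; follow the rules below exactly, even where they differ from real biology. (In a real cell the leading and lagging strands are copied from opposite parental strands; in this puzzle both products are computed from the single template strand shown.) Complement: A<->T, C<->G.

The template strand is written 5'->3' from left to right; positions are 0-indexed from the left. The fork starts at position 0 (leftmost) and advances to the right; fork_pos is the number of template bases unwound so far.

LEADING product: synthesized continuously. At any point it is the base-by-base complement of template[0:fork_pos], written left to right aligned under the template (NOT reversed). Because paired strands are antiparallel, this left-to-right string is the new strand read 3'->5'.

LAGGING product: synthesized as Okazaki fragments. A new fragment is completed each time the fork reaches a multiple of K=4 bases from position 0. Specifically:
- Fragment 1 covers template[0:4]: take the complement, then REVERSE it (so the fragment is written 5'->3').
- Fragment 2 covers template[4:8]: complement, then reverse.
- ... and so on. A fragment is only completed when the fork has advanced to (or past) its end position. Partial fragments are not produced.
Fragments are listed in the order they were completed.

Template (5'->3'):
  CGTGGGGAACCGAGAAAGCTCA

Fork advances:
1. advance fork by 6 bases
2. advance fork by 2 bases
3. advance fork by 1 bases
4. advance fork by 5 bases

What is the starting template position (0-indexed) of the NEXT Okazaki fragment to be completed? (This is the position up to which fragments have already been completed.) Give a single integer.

Step 1: advance 6 -> fork_pos = 0 + 6 = 6. Reached multiple(s) of 4: 4 -> fragment 1 completed (1 total).
Step 2: advance 2 -> fork_pos = 6 + 2 = 8. Reached multiple(s) of 4: 8 -> fragment 2 completed (2 total).
Step 3: advance 1 -> fork_pos = 8 + 1 = 9. Next multiple of 4 is 12 (not reached); still 2 fragment(s).
Step 4: advance 5 -> fork_pos = 9 + 5 = 14. Reached multiple(s) of 4: 12 -> fragment 3 completed (3 total).
3 fragment(s) completed, covering template[0:12] (3 x 4 = 12). The next fragment, fragment 4, covers template[12:16], so it starts at position 12.

Answer: 12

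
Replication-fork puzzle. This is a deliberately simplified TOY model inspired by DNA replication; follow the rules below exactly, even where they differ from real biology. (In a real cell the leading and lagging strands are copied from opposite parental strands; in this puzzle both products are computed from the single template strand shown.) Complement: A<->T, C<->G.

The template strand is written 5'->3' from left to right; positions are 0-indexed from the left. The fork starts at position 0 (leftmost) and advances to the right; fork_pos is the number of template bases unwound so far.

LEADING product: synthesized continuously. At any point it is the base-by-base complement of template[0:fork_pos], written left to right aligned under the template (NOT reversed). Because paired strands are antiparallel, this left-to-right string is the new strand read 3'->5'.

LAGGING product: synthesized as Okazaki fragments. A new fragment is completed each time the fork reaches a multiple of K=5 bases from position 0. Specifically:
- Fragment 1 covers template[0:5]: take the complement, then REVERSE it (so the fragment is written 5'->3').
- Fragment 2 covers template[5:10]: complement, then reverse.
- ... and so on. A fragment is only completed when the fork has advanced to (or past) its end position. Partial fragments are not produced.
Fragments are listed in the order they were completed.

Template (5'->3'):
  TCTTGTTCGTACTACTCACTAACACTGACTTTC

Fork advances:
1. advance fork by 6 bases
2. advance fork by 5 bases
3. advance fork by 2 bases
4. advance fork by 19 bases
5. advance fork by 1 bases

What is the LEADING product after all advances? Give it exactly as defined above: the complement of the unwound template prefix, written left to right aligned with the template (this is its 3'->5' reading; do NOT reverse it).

Answer: AGAACAAGCATGATGAGTGATTGTGACTGAAAG

Derivation:
Step 1: advance 6 -> fork_pos = 0 + 6 = 6.
Step 2: advance 5 -> fork_pos = 6 + 5 = 11.
Step 3: advance 2 -> fork_pos = 11 + 2 = 13.
Step 4: advance 19 -> fork_pos = 13 + 19 = 32.
Step 5: advance 1 -> fork_pos = 32 + 1 = 33.
Unwound prefix: template[0:33] = TCTTGTTCGTACTACTCACTAACACTGACTTTC
Complement it base by base (A<->T, C<->G), keeping left-to-right order:
  [0:5] TCTTG -> AGAAC
  [5:10] TTCGT -> AAGCA
  [10:15] ACTAC -> TGATG
  [15:20] TCACT -> AGTGA
  [20:25] AACAC -> TTGTG
  [25:30] TGACT -> ACTGA
  [30:33] TTC -> AAG
Concatenate: AGAACAAGCATGATGAGTGATTGTGACTGAAAG (length 33; written aligned with the template, i.e. 3'->5').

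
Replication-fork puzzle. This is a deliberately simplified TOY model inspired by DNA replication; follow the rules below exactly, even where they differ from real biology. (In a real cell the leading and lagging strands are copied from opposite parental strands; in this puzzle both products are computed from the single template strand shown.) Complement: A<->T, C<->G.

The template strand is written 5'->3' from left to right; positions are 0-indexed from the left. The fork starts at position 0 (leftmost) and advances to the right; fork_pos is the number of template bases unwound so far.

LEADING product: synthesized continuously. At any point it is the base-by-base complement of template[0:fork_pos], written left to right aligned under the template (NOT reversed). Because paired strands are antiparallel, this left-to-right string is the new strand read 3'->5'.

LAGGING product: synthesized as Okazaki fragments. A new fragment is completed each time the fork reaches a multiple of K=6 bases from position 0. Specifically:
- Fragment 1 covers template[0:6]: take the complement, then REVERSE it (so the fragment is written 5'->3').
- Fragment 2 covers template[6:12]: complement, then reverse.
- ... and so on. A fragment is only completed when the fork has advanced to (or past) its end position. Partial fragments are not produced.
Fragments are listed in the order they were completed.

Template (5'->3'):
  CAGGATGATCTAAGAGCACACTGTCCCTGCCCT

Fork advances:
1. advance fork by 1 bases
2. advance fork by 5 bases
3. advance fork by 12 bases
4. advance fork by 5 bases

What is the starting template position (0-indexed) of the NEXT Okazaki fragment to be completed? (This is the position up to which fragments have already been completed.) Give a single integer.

Answer: 18

Derivation:
Step 1: advance 1 -> fork_pos = 0 + 1 = 1. Next multiple of 6 is 6 (not reached); still 0 fragment(s).
Step 2: advance 5 -> fork_pos = 1 + 5 = 6. Reached multiple(s) of 6: 6 -> fragment 1 completed (1 total).
Step 3: advance 12 -> fork_pos = 6 + 12 = 18. Reached multiple(s) of 6: 12, 18 -> fragments 2-3 completed (3 total).
Step 4: advance 5 -> fork_pos = 18 + 5 = 23. Next multiple of 6 is 24 (not reached); still 3 fragment(s).
3 fragment(s) completed, covering template[0:18] (3 x 6 = 18). The next fragment, fragment 4, covers template[18:24], so it starts at position 18.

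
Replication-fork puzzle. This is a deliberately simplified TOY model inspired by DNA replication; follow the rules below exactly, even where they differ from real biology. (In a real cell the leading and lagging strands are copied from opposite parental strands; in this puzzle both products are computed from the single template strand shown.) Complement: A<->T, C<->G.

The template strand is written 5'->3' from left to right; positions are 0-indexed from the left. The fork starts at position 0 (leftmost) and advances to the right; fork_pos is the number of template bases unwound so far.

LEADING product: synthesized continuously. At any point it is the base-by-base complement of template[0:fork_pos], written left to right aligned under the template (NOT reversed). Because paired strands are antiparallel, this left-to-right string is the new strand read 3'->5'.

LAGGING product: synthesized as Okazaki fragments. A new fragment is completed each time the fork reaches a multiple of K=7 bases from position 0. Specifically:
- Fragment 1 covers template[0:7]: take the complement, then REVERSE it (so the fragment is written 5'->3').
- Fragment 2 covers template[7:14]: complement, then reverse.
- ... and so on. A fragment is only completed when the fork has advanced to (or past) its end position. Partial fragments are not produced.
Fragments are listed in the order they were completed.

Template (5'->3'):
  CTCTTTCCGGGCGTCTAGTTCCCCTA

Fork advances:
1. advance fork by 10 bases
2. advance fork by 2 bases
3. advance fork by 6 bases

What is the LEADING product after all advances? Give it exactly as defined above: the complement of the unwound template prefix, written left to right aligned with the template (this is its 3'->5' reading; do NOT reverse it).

Step 1: advance 10 -> fork_pos = 0 + 10 = 10.
Step 2: advance 2 -> fork_pos = 10 + 2 = 12.
Step 3: advance 6 -> fork_pos = 12 + 6 = 18.
Unwound prefix: template[0:18] = CTCTTTCCGGGCGTCTAG
Complement it base by base (A<->T, C<->G), keeping left-to-right order:
  [0:5] CTCTT -> GAGAA
  [5:10] TCCGG -> AGGCC
  [10:15] GCGTC -> CGCAG
  [15:18] TAG -> ATC
Concatenate: GAGAAAGGCCCGCAGATC (length 18; written aligned with the template, i.e. 3'->5').

Answer: GAGAAAGGCCCGCAGATC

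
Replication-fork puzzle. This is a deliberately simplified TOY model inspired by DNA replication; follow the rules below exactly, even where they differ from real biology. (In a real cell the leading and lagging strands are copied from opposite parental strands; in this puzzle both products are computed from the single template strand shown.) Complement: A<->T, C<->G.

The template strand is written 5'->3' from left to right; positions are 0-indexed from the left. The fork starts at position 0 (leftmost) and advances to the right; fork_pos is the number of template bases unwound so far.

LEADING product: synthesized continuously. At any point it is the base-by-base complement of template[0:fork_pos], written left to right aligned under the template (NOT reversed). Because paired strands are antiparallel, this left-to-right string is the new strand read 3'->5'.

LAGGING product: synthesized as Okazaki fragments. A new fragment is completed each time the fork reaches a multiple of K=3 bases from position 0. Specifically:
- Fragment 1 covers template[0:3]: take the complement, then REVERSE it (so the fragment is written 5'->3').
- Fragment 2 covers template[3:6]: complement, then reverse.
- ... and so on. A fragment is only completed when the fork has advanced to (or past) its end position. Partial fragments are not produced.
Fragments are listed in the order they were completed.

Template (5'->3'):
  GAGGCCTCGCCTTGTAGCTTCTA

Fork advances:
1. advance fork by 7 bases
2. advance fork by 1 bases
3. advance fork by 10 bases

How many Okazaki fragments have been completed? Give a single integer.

Step 1: advance 7 -> fork_pos = 0 + 7 = 7. Reached multiple(s) of 3: 3, 6 -> fragments 1-2 completed (2 total).
Step 2: advance 1 -> fork_pos = 7 + 1 = 8. Next multiple of 3 is 9 (not reached); still 2 fragment(s).
Step 3: advance 10 -> fork_pos = 8 + 10 = 18. Reached multiple(s) of 3: 9, 12, 15, 18 -> fragments 3-6 completed (6 total).
Check: final fork_pos = 18; the multiples of 3 that are <= 18 are 3..18 -> 18 // 3 = 6 completed fragment(s).

Answer: 6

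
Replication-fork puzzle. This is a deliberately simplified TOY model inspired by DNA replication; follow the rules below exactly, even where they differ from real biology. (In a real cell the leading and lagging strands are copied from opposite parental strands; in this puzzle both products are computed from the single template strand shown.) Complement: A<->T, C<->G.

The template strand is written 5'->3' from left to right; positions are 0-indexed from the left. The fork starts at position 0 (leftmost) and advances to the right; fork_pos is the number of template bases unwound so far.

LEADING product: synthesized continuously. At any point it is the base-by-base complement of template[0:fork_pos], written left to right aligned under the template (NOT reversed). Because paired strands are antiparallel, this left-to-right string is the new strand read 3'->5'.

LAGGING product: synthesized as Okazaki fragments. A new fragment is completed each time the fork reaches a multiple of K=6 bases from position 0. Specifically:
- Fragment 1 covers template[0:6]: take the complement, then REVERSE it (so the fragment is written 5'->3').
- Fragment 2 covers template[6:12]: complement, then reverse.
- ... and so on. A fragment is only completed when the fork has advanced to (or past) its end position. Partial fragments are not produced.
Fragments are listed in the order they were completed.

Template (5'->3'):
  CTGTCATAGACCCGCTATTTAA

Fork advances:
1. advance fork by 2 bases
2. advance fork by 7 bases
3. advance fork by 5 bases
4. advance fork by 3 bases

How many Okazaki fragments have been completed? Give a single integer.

Answer: 2

Derivation:
Step 1: advance 2 -> fork_pos = 0 + 2 = 2. Next multiple of 6 is 6 (not reached); still 0 fragment(s).
Step 2: advance 7 -> fork_pos = 2 + 7 = 9. Reached multiple(s) of 6: 6 -> fragment 1 completed (1 total).
Step 3: advance 5 -> fork_pos = 9 + 5 = 14. Reached multiple(s) of 6: 12 -> fragment 2 completed (2 total).
Step 4: advance 3 -> fork_pos = 14 + 3 = 17. Next multiple of 6 is 18 (not reached); still 2 fragment(s).
Check: final fork_pos = 17; the multiples of 6 that are <= 17 are 6..12 -> 17 // 6 = 2 completed fragment(s).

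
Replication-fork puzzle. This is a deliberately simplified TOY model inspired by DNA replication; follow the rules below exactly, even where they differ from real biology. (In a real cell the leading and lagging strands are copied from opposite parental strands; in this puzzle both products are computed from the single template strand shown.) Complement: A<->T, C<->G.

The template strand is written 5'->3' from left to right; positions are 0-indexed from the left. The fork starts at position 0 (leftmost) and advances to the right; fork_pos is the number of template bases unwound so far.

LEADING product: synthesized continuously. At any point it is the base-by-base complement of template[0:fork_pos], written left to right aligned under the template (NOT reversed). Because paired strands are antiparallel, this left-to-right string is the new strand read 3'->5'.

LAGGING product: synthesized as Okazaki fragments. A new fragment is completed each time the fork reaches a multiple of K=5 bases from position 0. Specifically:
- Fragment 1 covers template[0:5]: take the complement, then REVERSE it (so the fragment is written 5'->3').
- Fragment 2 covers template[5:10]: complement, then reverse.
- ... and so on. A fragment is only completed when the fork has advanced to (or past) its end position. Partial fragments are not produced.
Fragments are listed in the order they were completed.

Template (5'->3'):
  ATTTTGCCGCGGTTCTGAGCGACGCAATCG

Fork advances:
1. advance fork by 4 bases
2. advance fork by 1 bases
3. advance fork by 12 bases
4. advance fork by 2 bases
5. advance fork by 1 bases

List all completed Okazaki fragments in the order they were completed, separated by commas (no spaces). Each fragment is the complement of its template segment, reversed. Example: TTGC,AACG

Step 1: advance 4 -> fork_pos = 0 + 4 = 4. Next multiple of 5 is 5 (not reached); still 0 fragment(s).
Step 2: advance 1 -> fork_pos = 4 + 1 = 5. Reached multiple(s) of 5: 5 -> fragment 1 completed (1 total).
Step 3: advance 12 -> fork_pos = 5 + 12 = 17. Reached multiple(s) of 5: 10, 15 -> fragments 2-3 completed (3 total).
Step 4: advance 2 -> fork_pos = 17 + 2 = 19. Next multiple of 5 is 20 (not reached); still 3 fragment(s).
Step 5: advance 1 -> fork_pos = 19 + 1 = 20. Reached multiple(s) of 5: 20 -> fragment 4 completed (4 total).
Final fork_pos = 20, so 4 fragment(s) are complete. Build each: template segment -> complement -> reverse.
Fragment 1: template[0:5] = ATTTT -> complement TAAAA -> reversed AAAAT
Fragment 2: template[5:10] = GCCGC -> complement CGGCG -> reversed GCGGC
Fragment 3: template[10:15] = GGTTC -> complement CCAAG -> reversed GAACC
Fragment 4: template[15:20] = TGAGC -> complement ACTCG -> reversed GCTCA

Answer: AAAAT,GCGGC,GAACC,GCTCA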